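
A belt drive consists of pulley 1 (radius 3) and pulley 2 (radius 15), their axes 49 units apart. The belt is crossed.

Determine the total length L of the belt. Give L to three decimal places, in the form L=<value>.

crossed belt: β = asin((r1+r2)/C) = asin(18/49) = 21.5521°
wrap1 = wrap2 = π + 2β = 223.1042°
tangent length = C·cosβ = 45.5741
L = (r1+r2)·wrap + 2·C·cosβ = 18·3.8939 + 2·45.5741 = 161.2385

L=161.238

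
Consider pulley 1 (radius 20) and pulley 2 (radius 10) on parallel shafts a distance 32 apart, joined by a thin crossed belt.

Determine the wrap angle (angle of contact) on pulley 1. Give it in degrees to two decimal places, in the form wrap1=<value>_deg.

wrap1=319.27_deg

crossed belt: β = asin((r1+r2)/C) = asin(30/32) = 69.6359°
wrap1 = wrap2 = π + 2β = 319.2717°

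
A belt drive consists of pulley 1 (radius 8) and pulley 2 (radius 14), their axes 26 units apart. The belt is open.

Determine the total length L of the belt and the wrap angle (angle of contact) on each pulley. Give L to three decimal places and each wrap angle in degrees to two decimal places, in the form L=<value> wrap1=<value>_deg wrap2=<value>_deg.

L=122.506 wrap1=153.32_deg wrap2=206.68_deg

open belt: β = asin((r2−r1)/C) = asin(6/26) = 13.3424°
wrap1 = π − 2β = 153.3153°
wrap2 = π + 2β = 206.6847°
tangent length = C·cosβ = 25.2982
L = r1·wrap1 + r2·wrap2 + 2·C·cosβ = 8·2.6759 + 14·3.6073 + 2·25.2982 = 122.5059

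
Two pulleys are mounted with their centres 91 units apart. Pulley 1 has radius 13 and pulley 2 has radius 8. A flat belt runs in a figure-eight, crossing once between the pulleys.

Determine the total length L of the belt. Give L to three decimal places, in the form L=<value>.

crossed belt: β = asin((r1+r2)/C) = asin(21/91) = 13.3424°
wrap1 = wrap2 = π + 2β = 206.6847°
tangent length = C·cosβ = 88.5438
L = (r1+r2)·wrap + 2·C·cosβ = 21·3.6073 + 2·88.5438 = 252.8415

L=252.841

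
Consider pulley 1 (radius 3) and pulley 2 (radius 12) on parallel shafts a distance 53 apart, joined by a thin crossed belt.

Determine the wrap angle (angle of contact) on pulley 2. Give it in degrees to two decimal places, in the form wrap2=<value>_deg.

crossed belt: β = asin((r1+r2)/C) = asin(15/53) = 16.4405°
wrap1 = wrap2 = π + 2β = 212.8809°

wrap2=212.88_deg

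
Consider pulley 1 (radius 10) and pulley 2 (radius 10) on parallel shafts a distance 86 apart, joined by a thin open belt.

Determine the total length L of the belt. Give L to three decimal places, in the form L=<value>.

open belt: β = asin((r2−r1)/C) = asin(0/86) = 0.0000°
wrap1 = π − 2β = 180.0000°
wrap2 = π + 2β = 180.0000°
tangent length = C·cosβ = 86.0000
L = r1·wrap1 + r2·wrap2 + 2·C·cosβ = 10·3.1416 + 10·3.1416 + 2·86.0000 = 234.8319

L=234.832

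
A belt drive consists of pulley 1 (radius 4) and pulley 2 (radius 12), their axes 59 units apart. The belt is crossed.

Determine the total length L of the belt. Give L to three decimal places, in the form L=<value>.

L=172.632

crossed belt: β = asin((r1+r2)/C) = asin(16/59) = 15.7349°
wrap1 = wrap2 = π + 2β = 211.4698°
tangent length = C·cosβ = 56.7891
L = (r1+r2)·wrap + 2·C·cosβ = 16·3.6908 + 2·56.7891 = 172.6317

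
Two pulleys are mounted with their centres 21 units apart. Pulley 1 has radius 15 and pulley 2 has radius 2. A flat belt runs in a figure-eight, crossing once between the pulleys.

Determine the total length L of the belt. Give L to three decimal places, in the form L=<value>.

crossed belt: β = asin((r1+r2)/C) = asin(17/21) = 54.0494°
wrap1 = wrap2 = π + 2β = 288.0989°
tangent length = C·cosβ = 12.3288
L = (r1+r2)·wrap + 2·C·cosβ = 17·5.0283 + 2·12.3288 = 110.1383

L=110.138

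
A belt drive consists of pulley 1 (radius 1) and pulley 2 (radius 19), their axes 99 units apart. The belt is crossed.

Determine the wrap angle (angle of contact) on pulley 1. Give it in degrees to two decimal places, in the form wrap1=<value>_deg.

wrap1=203.31_deg

crossed belt: β = asin((r1+r2)/C) = asin(20/99) = 11.6551°
wrap1 = wrap2 = π + 2β = 203.3102°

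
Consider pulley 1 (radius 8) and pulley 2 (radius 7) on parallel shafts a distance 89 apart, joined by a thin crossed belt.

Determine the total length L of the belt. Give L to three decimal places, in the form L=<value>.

crossed belt: β = asin((r1+r2)/C) = asin(15/89) = 9.7029°
wrap1 = wrap2 = π + 2β = 199.4058°
tangent length = C·cosβ = 87.7268
L = (r1+r2)·wrap + 2·C·cosβ = 15·3.4803 + 2·87.7268 = 227.6580

L=227.658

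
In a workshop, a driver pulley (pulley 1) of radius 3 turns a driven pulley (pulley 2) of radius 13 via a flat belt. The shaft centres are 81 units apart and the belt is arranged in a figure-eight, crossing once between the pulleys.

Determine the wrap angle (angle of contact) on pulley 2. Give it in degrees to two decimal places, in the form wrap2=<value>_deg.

crossed belt: β = asin((r1+r2)/C) = asin(16/81) = 11.3926°
wrap1 = wrap2 = π + 2β = 202.7852°

wrap2=202.79_deg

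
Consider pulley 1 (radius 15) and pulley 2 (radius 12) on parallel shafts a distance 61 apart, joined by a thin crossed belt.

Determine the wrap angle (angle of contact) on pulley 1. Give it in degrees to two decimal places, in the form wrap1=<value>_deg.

crossed belt: β = asin((r1+r2)/C) = asin(27/61) = 26.2714°
wrap1 = wrap2 = π + 2β = 232.5427°

wrap1=232.54_deg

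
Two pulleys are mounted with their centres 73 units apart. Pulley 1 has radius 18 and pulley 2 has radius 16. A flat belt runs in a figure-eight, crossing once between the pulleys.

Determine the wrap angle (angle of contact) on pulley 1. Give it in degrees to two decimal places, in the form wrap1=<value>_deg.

wrap1=235.52_deg

crossed belt: β = asin((r1+r2)/C) = asin(34/73) = 27.7590°
wrap1 = wrap2 = π + 2β = 235.5180°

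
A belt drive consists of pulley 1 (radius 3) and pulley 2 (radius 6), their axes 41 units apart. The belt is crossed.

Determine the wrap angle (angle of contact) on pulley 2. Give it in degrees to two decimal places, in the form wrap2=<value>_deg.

crossed belt: β = asin((r1+r2)/C) = asin(9/41) = 12.6804°
wrap1 = wrap2 = π + 2β = 205.3608°

wrap2=205.36_deg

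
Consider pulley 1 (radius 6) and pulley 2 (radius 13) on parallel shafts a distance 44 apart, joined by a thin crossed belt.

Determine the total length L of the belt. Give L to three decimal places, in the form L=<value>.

L=156.030

crossed belt: β = asin((r1+r2)/C) = asin(19/44) = 25.5830°
wrap1 = wrap2 = π + 2β = 231.1660°
tangent length = C·cosβ = 39.6863
L = (r1+r2)·wrap + 2·C·cosβ = 19·4.0346 + 2·39.6863 = 156.0301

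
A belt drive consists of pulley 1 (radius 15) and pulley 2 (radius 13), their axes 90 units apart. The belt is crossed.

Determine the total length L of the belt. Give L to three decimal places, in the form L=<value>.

L=276.748

crossed belt: β = asin((r1+r2)/C) = asin(28/90) = 18.1262°
wrap1 = wrap2 = π + 2β = 216.2524°
tangent length = C·cosβ = 85.5336
L = (r1+r2)·wrap + 2·C·cosβ = 28·3.7743 + 2·85.5336 = 276.7481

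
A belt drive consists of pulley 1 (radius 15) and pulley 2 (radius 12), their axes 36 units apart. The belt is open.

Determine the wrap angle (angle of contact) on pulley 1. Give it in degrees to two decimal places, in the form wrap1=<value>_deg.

wrap1=189.56_deg

open belt: β = asin((r2−r1)/C) = asin(-3/36) = -4.7802°
wrap1 = π − 2β = 189.5604°
wrap2 = π + 2β = 170.4396°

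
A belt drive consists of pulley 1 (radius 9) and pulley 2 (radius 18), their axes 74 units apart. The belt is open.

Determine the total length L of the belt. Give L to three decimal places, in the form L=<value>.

open belt: β = asin((r2−r1)/C) = asin(9/74) = 6.9857°
wrap1 = π − 2β = 166.0286°
wrap2 = π + 2β = 193.9714°
tangent length = C·cosβ = 73.4507
L = r1·wrap1 + r2·wrap2 + 2·C·cosβ = 9·2.8977 + 18·3.3854 + 2·73.4507 = 233.9190

L=233.919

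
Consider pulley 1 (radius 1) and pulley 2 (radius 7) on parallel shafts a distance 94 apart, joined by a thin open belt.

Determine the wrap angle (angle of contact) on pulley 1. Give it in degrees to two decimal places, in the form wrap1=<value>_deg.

wrap1=172.68_deg

open belt: β = asin((r2−r1)/C) = asin(6/94) = 3.6597°
wrap1 = π − 2β = 172.6807°
wrap2 = π + 2β = 187.3193°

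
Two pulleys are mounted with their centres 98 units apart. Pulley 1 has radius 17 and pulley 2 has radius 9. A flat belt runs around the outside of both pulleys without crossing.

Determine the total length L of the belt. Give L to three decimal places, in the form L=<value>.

open belt: β = asin((r2−r1)/C) = asin(-8/98) = -4.6824°
wrap1 = π − 2β = 189.3648°
wrap2 = π + 2β = 170.6352°
tangent length = C·cosβ = 97.6729
L = r1·wrap1 + r2·wrap2 + 2·C·cosβ = 17·3.3050 + 9·2.9781 + 2·97.6729 = 278.3348

L=278.335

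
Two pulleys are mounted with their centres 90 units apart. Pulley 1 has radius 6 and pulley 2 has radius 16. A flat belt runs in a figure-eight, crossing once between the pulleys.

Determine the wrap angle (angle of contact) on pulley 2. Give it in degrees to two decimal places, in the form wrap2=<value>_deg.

crossed belt: β = asin((r1+r2)/C) = asin(22/90) = 14.1490°
wrap1 = wrap2 = π + 2β = 208.2980°

wrap2=208.30_deg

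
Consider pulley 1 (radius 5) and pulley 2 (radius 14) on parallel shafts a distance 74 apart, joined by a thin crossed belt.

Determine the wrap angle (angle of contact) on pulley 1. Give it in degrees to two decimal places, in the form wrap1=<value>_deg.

crossed belt: β = asin((r1+r2)/C) = asin(19/74) = 14.8777°
wrap1 = wrap2 = π + 2β = 209.7554°

wrap1=209.76_deg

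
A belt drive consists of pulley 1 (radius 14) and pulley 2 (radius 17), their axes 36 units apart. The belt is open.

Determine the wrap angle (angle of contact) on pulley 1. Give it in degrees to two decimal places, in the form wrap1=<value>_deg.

wrap1=170.44_deg

open belt: β = asin((r2−r1)/C) = asin(3/36) = 4.7802°
wrap1 = π − 2β = 170.4396°
wrap2 = π + 2β = 189.5604°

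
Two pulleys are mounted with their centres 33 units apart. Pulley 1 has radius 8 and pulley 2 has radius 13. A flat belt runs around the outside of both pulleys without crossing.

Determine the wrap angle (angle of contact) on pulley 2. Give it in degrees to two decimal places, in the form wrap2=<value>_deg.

open belt: β = asin((r2−r1)/C) = asin(5/33) = 8.7147°
wrap1 = π − 2β = 162.5705°
wrap2 = π + 2β = 197.4295°

wrap2=197.43_deg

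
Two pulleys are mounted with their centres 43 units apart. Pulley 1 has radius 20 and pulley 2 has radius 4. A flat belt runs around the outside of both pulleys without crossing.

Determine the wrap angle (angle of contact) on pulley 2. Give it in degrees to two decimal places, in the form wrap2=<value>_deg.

open belt: β = asin((r2−r1)/C) = asin(-16/43) = -21.8448°
wrap1 = π − 2β = 223.6895°
wrap2 = π + 2β = 136.3105°

wrap2=136.31_deg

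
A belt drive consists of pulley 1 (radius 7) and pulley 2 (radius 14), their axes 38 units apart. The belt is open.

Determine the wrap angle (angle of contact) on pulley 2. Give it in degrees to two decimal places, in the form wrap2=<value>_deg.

open belt: β = asin((r2−r1)/C) = asin(7/38) = 10.6151°
wrap1 = π − 2β = 158.7698°
wrap2 = π + 2β = 201.2302°

wrap2=201.23_deg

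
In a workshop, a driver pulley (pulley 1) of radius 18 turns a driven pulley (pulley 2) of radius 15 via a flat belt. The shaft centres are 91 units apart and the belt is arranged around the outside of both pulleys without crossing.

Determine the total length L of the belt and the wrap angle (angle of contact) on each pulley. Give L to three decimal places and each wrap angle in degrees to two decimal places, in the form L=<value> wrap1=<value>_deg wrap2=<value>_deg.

L=285.771 wrap1=183.78_deg wrap2=176.22_deg

open belt: β = asin((r2−r1)/C) = asin(-3/91) = -1.8892°
wrap1 = π − 2β = 183.7784°
wrap2 = π + 2β = 176.2216°
tangent length = C·cosβ = 90.9505
L = r1·wrap1 + r2·wrap2 + 2·C·cosβ = 18·3.2075 + 15·3.0756 + 2·90.9505 = 285.7715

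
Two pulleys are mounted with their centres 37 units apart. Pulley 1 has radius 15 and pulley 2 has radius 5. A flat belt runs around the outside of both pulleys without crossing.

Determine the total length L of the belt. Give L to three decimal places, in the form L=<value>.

open belt: β = asin((r2−r1)/C) = asin(-10/37) = -15.6804°
wrap1 = π − 2β = 211.3607°
wrap2 = π + 2β = 148.6393°
tangent length = C·cosβ = 35.6230
L = r1·wrap1 + r2·wrap2 + 2·C·cosβ = 15·3.6889 + 5·2.5942 + 2·35.6230 = 139.5514

L=139.551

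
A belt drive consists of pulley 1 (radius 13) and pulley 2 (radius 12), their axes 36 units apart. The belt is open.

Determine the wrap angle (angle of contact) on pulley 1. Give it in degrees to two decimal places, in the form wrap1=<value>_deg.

wrap1=183.18_deg

open belt: β = asin((r2−r1)/C) = asin(-1/36) = -1.5918°
wrap1 = π − 2β = 183.1835°
wrap2 = π + 2β = 176.8165°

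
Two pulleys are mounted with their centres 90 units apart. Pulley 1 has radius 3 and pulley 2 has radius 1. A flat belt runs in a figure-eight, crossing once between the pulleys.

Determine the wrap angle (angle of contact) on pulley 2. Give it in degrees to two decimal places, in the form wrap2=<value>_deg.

crossed belt: β = asin((r1+r2)/C) = asin(4/90) = 2.5473°
wrap1 = wrap2 = π + 2β = 185.0946°

wrap2=185.09_deg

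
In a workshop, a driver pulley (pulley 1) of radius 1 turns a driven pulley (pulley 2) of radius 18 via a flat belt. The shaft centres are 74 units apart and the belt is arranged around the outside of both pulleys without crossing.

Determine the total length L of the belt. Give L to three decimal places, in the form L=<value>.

L=211.613

open belt: β = asin((r2−r1)/C) = asin(17/74) = 13.2812°
wrap1 = π − 2β = 153.4377°
wrap2 = π + 2β = 206.5623°
tangent length = C·cosβ = 72.0208
L = r1·wrap1 + r2·wrap2 + 2·C·cosβ = 1·2.6780 + 18·3.6052 + 2·72.0208 = 211.6131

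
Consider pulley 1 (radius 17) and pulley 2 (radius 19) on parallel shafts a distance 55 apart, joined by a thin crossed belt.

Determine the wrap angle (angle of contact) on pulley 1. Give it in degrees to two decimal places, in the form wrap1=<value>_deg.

wrap1=261.77_deg

crossed belt: β = asin((r1+r2)/C) = asin(36/55) = 40.8852°
wrap1 = wrap2 = π + 2β = 261.7704°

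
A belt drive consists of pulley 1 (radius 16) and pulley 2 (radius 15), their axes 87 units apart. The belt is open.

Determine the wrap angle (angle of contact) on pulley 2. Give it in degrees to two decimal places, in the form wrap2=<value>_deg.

wrap2=178.68_deg

open belt: β = asin((r2−r1)/C) = asin(-1/87) = -0.6586°
wrap1 = π − 2β = 181.3172°
wrap2 = π + 2β = 178.6828°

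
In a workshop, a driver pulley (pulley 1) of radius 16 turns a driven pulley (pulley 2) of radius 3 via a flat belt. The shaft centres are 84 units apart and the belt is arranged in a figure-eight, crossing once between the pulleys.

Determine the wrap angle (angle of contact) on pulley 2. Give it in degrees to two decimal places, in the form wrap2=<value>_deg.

crossed belt: β = asin((r1+r2)/C) = asin(19/84) = 13.0729°
wrap1 = wrap2 = π + 2β = 206.1458°

wrap2=206.15_deg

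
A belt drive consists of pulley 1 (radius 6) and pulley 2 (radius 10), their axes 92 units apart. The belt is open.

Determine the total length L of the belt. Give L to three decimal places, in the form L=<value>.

L=234.439

open belt: β = asin((r2−r1)/C) = asin(4/92) = 2.4919°
wrap1 = π − 2β = 175.0162°
wrap2 = π + 2β = 184.9838°
tangent length = C·cosβ = 91.9130
L = r1·wrap1 + r2·wrap2 + 2·C·cosβ = 6·3.0546 + 10·3.2286 + 2·91.9130 = 234.4394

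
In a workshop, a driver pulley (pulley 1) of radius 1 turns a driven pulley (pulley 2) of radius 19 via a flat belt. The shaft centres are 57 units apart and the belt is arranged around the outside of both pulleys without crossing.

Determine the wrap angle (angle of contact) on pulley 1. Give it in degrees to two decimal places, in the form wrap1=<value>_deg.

wrap1=143.18_deg

open belt: β = asin((r2−r1)/C) = asin(18/57) = 18.4085°
wrap1 = π − 2β = 143.1830°
wrap2 = π + 2β = 216.8170°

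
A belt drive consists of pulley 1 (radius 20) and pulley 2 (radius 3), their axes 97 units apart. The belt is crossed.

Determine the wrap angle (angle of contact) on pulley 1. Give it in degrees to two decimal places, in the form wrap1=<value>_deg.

wrap1=207.43_deg

crossed belt: β = asin((r1+r2)/C) = asin(23/97) = 13.7162°
wrap1 = wrap2 = π + 2β = 207.4325°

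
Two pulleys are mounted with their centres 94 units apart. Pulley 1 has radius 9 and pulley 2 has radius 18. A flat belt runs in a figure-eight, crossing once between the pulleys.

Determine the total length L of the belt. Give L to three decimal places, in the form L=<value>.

crossed belt: β = asin((r1+r2)/C) = asin(27/94) = 16.6924°
wrap1 = wrap2 = π + 2β = 213.3849°
tangent length = C·cosβ = 90.0389
L = (r1+r2)·wrap + 2·C·cosβ = 27·3.7243 + 2·90.0389 = 280.6330

L=280.633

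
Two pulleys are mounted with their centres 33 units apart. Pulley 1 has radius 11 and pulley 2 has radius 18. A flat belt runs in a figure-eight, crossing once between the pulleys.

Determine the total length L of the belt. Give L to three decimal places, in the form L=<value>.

crossed belt: β = asin((r1+r2)/C) = asin(29/33) = 61.4965°
wrap1 = wrap2 = π + 2β = 302.9930°
tangent length = C·cosβ = 15.7480
L = (r1+r2)·wrap + 2·C·cosβ = 29·5.2882 + 2·15.7480 = 184.8546

L=184.855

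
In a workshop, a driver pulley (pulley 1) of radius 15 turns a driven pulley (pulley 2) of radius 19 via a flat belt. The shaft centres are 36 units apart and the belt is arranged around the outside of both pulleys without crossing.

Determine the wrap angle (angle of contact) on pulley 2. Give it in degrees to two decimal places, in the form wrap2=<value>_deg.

wrap2=192.76_deg

open belt: β = asin((r2−r1)/C) = asin(4/36) = 6.3794°
wrap1 = π − 2β = 167.2413°
wrap2 = π + 2β = 192.7587°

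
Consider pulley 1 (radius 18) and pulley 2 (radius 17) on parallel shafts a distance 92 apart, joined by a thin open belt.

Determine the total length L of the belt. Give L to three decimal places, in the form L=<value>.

L=293.967

open belt: β = asin((r2−r1)/C) = asin(-1/92) = -0.6228°
wrap1 = π − 2β = 181.2456°
wrap2 = π + 2β = 178.7544°
tangent length = C·cosβ = 91.9946
L = r1·wrap1 + r2·wrap2 + 2·C·cosβ = 18·3.1633 + 17·3.1199 + 2·91.9946 = 293.9666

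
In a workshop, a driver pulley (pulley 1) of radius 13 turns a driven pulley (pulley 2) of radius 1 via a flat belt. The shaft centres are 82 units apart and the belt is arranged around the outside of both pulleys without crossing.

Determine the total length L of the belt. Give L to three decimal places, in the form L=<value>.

open belt: β = asin((r2−r1)/C) = asin(-12/82) = -8.4150°
wrap1 = π − 2β = 196.8299°
wrap2 = π + 2β = 163.1701°
tangent length = C·cosβ = 81.1172
L = r1·wrap1 + r2·wrap2 + 2·C·cosβ = 13·3.4353 + 1·2.8479 + 2·81.1172 = 209.7415

L=209.742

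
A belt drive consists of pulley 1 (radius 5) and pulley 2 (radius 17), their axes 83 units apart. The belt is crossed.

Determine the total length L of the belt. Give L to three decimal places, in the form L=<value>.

crossed belt: β = asin((r1+r2)/C) = asin(22/83) = 15.3705°
wrap1 = wrap2 = π + 2β = 210.7411°
tangent length = C·cosβ = 80.0312
L = (r1+r2)·wrap + 2·C·cosβ = 22·3.6781 + 2·80.0312 = 240.9812

L=240.981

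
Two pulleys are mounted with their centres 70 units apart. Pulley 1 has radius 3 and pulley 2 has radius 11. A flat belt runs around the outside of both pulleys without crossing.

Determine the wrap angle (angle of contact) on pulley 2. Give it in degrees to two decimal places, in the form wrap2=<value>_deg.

open belt: β = asin((r2−r1)/C) = asin(8/70) = 6.5624°
wrap1 = π − 2β = 166.8751°
wrap2 = π + 2β = 193.1249°

wrap2=193.12_deg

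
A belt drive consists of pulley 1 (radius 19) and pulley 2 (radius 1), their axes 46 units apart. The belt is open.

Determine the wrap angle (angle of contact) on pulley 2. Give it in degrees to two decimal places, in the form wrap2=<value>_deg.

wrap2=133.93_deg

open belt: β = asin((r2−r1)/C) = asin(-18/46) = -23.0357°
wrap1 = π − 2β = 226.0714°
wrap2 = π + 2β = 133.9286°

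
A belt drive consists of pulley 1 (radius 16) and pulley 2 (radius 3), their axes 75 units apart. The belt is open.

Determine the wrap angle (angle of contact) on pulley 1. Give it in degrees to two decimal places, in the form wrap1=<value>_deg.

open belt: β = asin((r2−r1)/C) = asin(-13/75) = -9.9817°
wrap1 = π − 2β = 199.9634°
wrap2 = π + 2β = 160.0366°

wrap1=199.96_deg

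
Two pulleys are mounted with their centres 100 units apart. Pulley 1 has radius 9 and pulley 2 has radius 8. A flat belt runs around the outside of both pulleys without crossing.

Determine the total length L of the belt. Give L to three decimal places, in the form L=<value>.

open belt: β = asin((r2−r1)/C) = asin(-1/100) = -0.5730°
wrap1 = π − 2β = 181.1459°
wrap2 = π + 2β = 178.8541°
tangent length = C·cosβ = 99.9950
L = r1·wrap1 + r2·wrap2 + 2·C·cosβ = 9·3.1616 + 8·3.1216 + 2·99.9950 = 253.4171

L=253.417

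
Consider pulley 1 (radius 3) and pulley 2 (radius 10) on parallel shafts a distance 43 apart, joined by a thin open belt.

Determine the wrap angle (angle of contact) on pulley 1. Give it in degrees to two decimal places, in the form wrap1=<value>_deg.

open belt: β = asin((r2−r1)/C) = asin(7/43) = 9.3689°
wrap1 = π − 2β = 161.2622°
wrap2 = π + 2β = 198.7378°

wrap1=161.26_deg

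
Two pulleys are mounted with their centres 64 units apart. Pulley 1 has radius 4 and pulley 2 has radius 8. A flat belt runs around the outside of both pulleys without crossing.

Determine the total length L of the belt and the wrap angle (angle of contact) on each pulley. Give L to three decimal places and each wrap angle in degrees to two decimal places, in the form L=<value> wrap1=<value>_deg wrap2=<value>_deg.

open belt: β = asin((r2−r1)/C) = asin(4/64) = 3.5833°
wrap1 = π − 2β = 172.8334°
wrap2 = π + 2β = 187.1666°
tangent length = C·cosβ = 63.8749
L = r1·wrap1 + r2·wrap2 + 2·C·cosβ = 4·3.0165 + 8·3.2667 + 2·63.8749 = 165.9492

L=165.949 wrap1=172.83_deg wrap2=187.17_deg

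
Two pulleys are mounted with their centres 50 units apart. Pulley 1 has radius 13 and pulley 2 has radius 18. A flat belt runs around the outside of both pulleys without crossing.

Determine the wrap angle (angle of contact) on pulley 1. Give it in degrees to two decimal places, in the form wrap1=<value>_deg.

wrap1=168.52_deg

open belt: β = asin((r2−r1)/C) = asin(5/50) = 5.7392°
wrap1 = π − 2β = 168.5217°
wrap2 = π + 2β = 191.4783°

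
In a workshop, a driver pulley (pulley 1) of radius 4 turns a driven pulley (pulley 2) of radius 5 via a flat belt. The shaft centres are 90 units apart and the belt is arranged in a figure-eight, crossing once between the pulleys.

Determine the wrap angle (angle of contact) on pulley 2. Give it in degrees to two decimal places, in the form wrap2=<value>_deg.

crossed belt: β = asin((r1+r2)/C) = asin(9/90) = 5.7392°
wrap1 = wrap2 = π + 2β = 191.4783°

wrap2=191.48_deg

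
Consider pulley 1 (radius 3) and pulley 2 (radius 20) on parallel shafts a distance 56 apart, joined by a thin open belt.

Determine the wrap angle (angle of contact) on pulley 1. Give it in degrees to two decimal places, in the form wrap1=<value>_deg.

wrap1=144.66_deg

open belt: β = asin((r2−r1)/C) = asin(17/56) = 17.6722°
wrap1 = π − 2β = 144.6555°
wrap2 = π + 2β = 215.3445°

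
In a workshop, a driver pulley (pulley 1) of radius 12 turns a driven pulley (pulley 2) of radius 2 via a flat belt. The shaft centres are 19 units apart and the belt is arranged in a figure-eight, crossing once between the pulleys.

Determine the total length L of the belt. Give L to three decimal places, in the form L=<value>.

L=92.868

crossed belt: β = asin((r1+r2)/C) = asin(14/19) = 47.4631°
wrap1 = wrap2 = π + 2β = 274.9262°
tangent length = C·cosβ = 12.8452
L = (r1+r2)·wrap + 2·C·cosβ = 14·4.7984 + 2·12.8452 = 92.8676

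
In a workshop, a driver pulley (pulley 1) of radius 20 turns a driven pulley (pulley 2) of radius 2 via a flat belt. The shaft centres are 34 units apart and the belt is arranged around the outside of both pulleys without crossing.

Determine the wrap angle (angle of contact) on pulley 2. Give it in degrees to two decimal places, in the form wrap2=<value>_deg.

open belt: β = asin((r2−r1)/C) = asin(-18/34) = -31.9657°
wrap1 = π − 2β = 243.9314°
wrap2 = π + 2β = 116.0686°

wrap2=116.07_deg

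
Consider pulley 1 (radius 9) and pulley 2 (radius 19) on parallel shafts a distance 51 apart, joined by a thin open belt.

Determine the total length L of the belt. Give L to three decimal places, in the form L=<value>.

open belt: β = asin((r2−r1)/C) = asin(10/51) = 11.3077°
wrap1 = π − 2β = 157.3845°
wrap2 = π + 2β = 202.6155°
tangent length = C·cosβ = 50.0100
L = r1·wrap1 + r2·wrap2 + 2·C·cosβ = 9·2.7469 + 19·3.5363 + 2·50.0100 = 191.9317

L=191.932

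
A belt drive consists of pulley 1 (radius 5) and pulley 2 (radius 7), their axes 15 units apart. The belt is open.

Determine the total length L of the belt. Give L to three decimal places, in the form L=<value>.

L=67.966

open belt: β = asin((r2−r1)/C) = asin(2/15) = 7.6623°
wrap1 = π − 2β = 164.6755°
wrap2 = π + 2β = 195.3245°
tangent length = C·cosβ = 14.8661
L = r1·wrap1 + r2·wrap2 + 2·C·cosβ = 5·2.8741 + 7·3.4091 + 2·14.8661 = 67.9662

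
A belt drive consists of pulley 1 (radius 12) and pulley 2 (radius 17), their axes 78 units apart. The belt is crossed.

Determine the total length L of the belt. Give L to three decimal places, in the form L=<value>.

crossed belt: β = asin((r1+r2)/C) = asin(29/78) = 21.8264°
wrap1 = wrap2 = π + 2β = 223.6527°
tangent length = C·cosβ = 72.4086
L = (r1+r2)·wrap + 2·C·cosβ = 29·3.9035 + 2·72.4086 = 258.0179

L=258.018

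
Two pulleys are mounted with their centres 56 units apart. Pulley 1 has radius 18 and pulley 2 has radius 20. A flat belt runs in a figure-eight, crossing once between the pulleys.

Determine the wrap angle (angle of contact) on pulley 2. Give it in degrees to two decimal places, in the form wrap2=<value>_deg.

crossed belt: β = asin((r1+r2)/C) = asin(38/56) = 42.7321°
wrap1 = wrap2 = π + 2β = 265.4642°

wrap2=265.46_deg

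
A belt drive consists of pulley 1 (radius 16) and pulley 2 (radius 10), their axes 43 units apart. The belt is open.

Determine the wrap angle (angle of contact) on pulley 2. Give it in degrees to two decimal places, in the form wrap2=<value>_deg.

open belt: β = asin((r2−r1)/C) = asin(-6/43) = -8.0209°
wrap1 = π − 2β = 196.0419°
wrap2 = π + 2β = 163.9581°

wrap2=163.96_deg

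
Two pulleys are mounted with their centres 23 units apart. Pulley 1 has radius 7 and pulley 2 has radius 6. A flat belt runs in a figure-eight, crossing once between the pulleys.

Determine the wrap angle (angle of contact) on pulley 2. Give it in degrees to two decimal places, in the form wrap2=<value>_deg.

wrap2=248.83_deg

crossed belt: β = asin((r1+r2)/C) = asin(13/23) = 34.4174°
wrap1 = wrap2 = π + 2β = 248.8348°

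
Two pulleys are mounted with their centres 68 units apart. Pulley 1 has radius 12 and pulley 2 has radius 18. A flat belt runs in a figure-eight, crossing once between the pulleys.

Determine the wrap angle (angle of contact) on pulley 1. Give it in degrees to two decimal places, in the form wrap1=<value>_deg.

wrap1=232.36_deg

crossed belt: β = asin((r1+r2)/C) = asin(30/68) = 26.1790°
wrap1 = wrap2 = π + 2β = 232.3579°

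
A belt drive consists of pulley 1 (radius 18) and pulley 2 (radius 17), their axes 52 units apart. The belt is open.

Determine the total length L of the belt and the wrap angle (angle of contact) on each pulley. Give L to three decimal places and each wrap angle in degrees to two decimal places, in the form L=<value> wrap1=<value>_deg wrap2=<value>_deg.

L=213.975 wrap1=182.20_deg wrap2=177.80_deg

open belt: β = asin((r2−r1)/C) = asin(-1/52) = -1.1019°
wrap1 = π − 2β = 182.2038°
wrap2 = π + 2β = 177.7962°
tangent length = C·cosβ = 51.9904
L = r1·wrap1 + r2·wrap2 + 2·C·cosβ = 18·3.1801 + 17·3.1031 + 2·51.9904 = 213.9750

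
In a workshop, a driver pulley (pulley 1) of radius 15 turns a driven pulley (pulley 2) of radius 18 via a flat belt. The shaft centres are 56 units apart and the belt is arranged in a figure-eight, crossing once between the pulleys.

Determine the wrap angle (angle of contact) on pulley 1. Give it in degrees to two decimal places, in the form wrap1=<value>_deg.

crossed belt: β = asin((r1+r2)/C) = asin(33/56) = 36.1063°
wrap1 = wrap2 = π + 2β = 252.2127°

wrap1=252.21_deg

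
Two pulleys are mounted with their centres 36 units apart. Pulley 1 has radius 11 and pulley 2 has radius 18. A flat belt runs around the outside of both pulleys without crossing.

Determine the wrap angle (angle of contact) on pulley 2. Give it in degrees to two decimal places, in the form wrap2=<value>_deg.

open belt: β = asin((r2−r1)/C) = asin(7/36) = 11.2123°
wrap1 = π − 2β = 157.5755°
wrap2 = π + 2β = 202.4245°

wrap2=202.42_deg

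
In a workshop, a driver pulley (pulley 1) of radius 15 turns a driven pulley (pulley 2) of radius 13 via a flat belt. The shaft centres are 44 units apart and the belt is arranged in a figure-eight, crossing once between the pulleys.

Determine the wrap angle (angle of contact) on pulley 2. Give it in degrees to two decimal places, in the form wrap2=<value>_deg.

wrap2=259.04_deg

crossed belt: β = asin((r1+r2)/C) = asin(28/44) = 39.5212°
wrap1 = wrap2 = π + 2β = 259.0424°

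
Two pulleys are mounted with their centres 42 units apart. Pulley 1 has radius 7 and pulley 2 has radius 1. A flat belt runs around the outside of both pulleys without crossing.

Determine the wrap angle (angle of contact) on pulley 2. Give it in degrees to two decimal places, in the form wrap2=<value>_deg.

wrap2=163.57_deg

open belt: β = asin((r2−r1)/C) = asin(-6/42) = -8.2132°
wrap1 = π − 2β = 196.4264°
wrap2 = π + 2β = 163.5736°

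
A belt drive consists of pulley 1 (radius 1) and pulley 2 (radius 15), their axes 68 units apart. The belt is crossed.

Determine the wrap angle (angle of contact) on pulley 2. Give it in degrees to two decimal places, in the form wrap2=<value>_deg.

crossed belt: β = asin((r1+r2)/C) = asin(16/68) = 13.6090°
wrap1 = wrap2 = π + 2β = 207.2179°

wrap2=207.22_deg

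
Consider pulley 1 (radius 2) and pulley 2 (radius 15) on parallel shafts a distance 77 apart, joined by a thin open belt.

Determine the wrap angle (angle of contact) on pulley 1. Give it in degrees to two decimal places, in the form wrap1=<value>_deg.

wrap1=160.56_deg

open belt: β = asin((r2−r1)/C) = asin(13/77) = 9.7199°
wrap1 = π − 2β = 160.5603°
wrap2 = π + 2β = 199.4397°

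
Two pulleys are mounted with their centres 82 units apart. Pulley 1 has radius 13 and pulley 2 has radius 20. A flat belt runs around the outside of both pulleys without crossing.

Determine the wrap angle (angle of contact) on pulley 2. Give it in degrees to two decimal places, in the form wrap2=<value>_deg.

wrap2=189.79_deg

open belt: β = asin((r2−r1)/C) = asin(7/82) = 4.8971°
wrap1 = π − 2β = 170.2059°
wrap2 = π + 2β = 189.7941°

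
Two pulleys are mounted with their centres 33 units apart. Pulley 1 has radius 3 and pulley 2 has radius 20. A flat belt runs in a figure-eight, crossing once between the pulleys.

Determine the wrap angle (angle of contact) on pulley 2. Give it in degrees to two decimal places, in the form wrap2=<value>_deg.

crossed belt: β = asin((r1+r2)/C) = asin(23/33) = 44.1844°
wrap1 = wrap2 = π + 2β = 268.3688°

wrap2=268.37_deg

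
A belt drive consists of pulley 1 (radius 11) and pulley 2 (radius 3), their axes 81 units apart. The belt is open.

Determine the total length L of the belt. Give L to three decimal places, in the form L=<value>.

L=206.773

open belt: β = asin((r2−r1)/C) = asin(-8/81) = -5.6681°
wrap1 = π − 2β = 191.3362°
wrap2 = π + 2β = 168.6638°
tangent length = C·cosβ = 80.6040
L = r1·wrap1 + r2·wrap2 + 2·C·cosβ = 11·3.3394 + 3·2.9437 + 2·80.6040 = 206.7731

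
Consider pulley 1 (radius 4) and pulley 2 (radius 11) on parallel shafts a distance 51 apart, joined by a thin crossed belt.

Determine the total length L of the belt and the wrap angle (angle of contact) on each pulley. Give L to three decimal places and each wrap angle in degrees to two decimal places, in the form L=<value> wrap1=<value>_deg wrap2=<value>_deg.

crossed belt: β = asin((r1+r2)/C) = asin(15/51) = 17.1046°
wrap1 = wrap2 = π + 2β = 214.2093°
tangent length = C·cosβ = 48.7442
L = (r1+r2)·wrap + 2·C·cosβ = 15·3.7387 + 2·48.7442 = 153.5683

L=153.568 wrap1=214.21_deg wrap2=214.21_deg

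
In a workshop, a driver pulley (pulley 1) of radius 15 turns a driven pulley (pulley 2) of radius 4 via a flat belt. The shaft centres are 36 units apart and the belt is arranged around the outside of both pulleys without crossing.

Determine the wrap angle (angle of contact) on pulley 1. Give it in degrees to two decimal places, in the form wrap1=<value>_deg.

wrap1=215.58_deg

open belt: β = asin((r2−r1)/C) = asin(-11/36) = -17.7916°
wrap1 = π − 2β = 215.5832°
wrap2 = π + 2β = 144.4168°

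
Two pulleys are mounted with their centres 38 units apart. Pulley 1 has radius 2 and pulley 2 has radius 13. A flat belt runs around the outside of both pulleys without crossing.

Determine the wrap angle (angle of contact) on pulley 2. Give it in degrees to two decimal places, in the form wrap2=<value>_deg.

wrap2=213.65_deg

open belt: β = asin((r2−r1)/C) = asin(11/38) = 16.8264°
wrap1 = π − 2β = 146.3471°
wrap2 = π + 2β = 213.6529°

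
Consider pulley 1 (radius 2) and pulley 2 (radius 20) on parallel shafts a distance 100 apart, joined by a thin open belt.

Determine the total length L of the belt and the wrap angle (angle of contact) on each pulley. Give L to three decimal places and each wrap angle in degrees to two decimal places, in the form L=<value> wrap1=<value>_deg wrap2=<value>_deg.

L=272.364 wrap1=159.26_deg wrap2=200.74_deg

open belt: β = asin((r2−r1)/C) = asin(18/100) = 10.3698°
wrap1 = π − 2β = 159.2605°
wrap2 = π + 2β = 200.7395°
tangent length = C·cosβ = 98.3667
L = r1·wrap1 + r2·wrap2 + 2·C·cosβ = 2·2.7796 + 20·3.5036 + 2·98.3667 = 272.3639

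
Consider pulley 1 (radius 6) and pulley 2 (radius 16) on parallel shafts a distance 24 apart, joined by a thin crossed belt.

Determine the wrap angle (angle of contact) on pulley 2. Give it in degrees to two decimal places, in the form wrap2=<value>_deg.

crossed belt: β = asin((r1+r2)/C) = asin(22/24) = 66.4435°
wrap1 = wrap2 = π + 2β = 312.8871°

wrap2=312.89_deg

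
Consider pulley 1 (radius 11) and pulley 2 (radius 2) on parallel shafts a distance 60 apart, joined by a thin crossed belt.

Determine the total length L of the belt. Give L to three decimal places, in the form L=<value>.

crossed belt: β = asin((r1+r2)/C) = asin(13/60) = 12.5133°
wrap1 = wrap2 = π + 2β = 205.0267°
tangent length = C·cosβ = 58.5747
L = (r1+r2)·wrap + 2·C·cosβ = 13·3.5784 + 2·58.5747 = 163.6685

L=163.669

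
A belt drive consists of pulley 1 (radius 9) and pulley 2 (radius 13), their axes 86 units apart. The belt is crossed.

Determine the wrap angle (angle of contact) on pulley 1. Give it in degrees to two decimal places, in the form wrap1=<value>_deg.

wrap1=209.64_deg

crossed belt: β = asin((r1+r2)/C) = asin(22/86) = 14.8218°
wrap1 = wrap2 = π + 2β = 209.6436°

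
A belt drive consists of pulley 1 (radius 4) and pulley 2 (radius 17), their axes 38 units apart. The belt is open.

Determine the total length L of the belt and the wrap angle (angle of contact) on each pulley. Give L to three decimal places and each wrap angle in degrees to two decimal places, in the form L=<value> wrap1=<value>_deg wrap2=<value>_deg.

L=146.466 wrap1=139.99_deg wrap2=220.01_deg

open belt: β = asin((r2−r1)/C) = asin(13/38) = 20.0052°
wrap1 = π − 2β = 139.9896°
wrap2 = π + 2β = 220.0104°
tangent length = C·cosβ = 35.7071
L = r1·wrap1 + r2·wrap2 + 2·C·cosβ = 4·2.4433 + 17·3.8399 + 2·35.7071 = 146.4658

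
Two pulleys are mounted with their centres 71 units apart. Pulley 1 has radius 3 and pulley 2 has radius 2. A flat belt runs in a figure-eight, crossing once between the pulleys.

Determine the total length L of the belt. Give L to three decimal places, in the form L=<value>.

L=158.060

crossed belt: β = asin((r1+r2)/C) = asin(5/71) = 4.0383°
wrap1 = wrap2 = π + 2β = 188.0765°
tangent length = C·cosβ = 70.8237
L = (r1+r2)·wrap + 2·C·cosβ = 5·3.2826 + 2·70.8237 = 158.0602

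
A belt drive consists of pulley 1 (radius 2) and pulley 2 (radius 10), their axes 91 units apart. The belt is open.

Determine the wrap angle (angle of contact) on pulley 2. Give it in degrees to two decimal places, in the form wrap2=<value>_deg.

open belt: β = asin((r2−r1)/C) = asin(8/91) = 5.0435°
wrap1 = π − 2β = 169.9130°
wrap2 = π + 2β = 190.0870°

wrap2=190.09_deg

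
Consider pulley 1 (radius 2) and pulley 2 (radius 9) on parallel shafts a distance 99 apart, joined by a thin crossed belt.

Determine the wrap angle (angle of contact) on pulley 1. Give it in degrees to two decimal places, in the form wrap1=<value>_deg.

crossed belt: β = asin((r1+r2)/C) = asin(11/99) = 6.3794°
wrap1 = wrap2 = π + 2β = 192.7587°

wrap1=192.76_deg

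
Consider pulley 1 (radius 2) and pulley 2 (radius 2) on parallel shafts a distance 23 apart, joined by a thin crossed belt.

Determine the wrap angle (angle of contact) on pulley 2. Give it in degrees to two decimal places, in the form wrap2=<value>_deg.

crossed belt: β = asin((r1+r2)/C) = asin(4/23) = 10.0154°
wrap1 = wrap2 = π + 2β = 200.0308°

wrap2=200.03_deg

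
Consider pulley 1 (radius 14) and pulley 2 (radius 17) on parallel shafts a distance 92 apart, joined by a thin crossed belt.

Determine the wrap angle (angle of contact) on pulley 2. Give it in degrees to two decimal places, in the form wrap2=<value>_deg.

wrap2=219.38_deg

crossed belt: β = asin((r1+r2)/C) = asin(31/92) = 19.6916°
wrap1 = wrap2 = π + 2β = 219.3831°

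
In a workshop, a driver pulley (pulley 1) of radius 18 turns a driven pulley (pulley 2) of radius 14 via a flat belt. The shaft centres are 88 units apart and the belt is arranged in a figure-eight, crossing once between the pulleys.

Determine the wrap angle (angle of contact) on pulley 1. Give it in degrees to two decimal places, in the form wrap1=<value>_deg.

wrap1=222.65_deg

crossed belt: β = asin((r1+r2)/C) = asin(32/88) = 21.3237°
wrap1 = wrap2 = π + 2β = 222.6474°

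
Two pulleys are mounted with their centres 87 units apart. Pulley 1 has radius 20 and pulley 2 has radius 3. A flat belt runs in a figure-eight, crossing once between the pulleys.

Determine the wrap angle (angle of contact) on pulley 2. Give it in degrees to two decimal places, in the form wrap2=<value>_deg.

wrap2=210.66_deg

crossed belt: β = asin((r1+r2)/C) = asin(23/87) = 15.3294°
wrap1 = wrap2 = π + 2β = 210.6588°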